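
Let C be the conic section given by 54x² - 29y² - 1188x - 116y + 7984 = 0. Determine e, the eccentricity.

Group: 54(x² - 22x) -29(y² + 4y) = -7984
Completing the square gives 54(x - 11)² -29(y + 2)² = -7984 + 6534 - 116 = -1566.
Dividing both sides by -1566: (y + 2)²/54 - (x - 11)²/29 = 1
Hyperbola, center (11, -2), transverse axis vertical; a² = 54, b² = 29.
c² = a² + b² = 83, so c = √83.
e = c/a = √83/3√6 = √498/18.

e = √498/18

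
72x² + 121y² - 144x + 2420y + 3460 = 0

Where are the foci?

Rearranging, 72(x² - 2x) + 121(y² + 20y) = -3460.
Completing the square gives 72(x - 1)² + 121(y + 10)² = -3460 + 72 + 12100 = 8712.
Divide by 8712: (x - 1)²/121 + (y + 10)²/72 = 1
Ellipse, center (1, -10), major axis horizontal; a² = 121, b² = 72.
c² = a² - b² = 121 - 72 = 49, so c = 7.
Foci lie on the horizontal axis through the center: (h ± c, k).

(-6, -10) and (8, -10)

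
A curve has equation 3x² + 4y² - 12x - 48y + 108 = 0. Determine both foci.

Rearranging, 3(x² - 4x) + 4(y² - 12y) = -108.
Completing the square gives 3(x - 2)² + 4(y - 6)² = -108 + 12 + 144 = 48.
Divide through by 48 to get (x - 2)²/16 + (y - 6)²/12 = 1.
Ellipse, center (2, 6), major axis horizontal; a² = 16, b² = 12.
c² = a² - b² = 16 - 12 = 4, so c = 2.
Foci lie on the horizontal axis through the center: (h ± c, k).

(0, 6) and (4, 6)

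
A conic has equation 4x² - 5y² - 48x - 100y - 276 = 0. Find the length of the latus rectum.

10

Collect terms: 4(x² - 12x) -5(y² + 20y) = 276
Complete the square: 4(x - 6)² -5(y + 10)² = 276 + 144 - 500 = -80
Dividing both sides by -80: (y + 10)²/16 - (x - 6)²/20 = 1
Hyperbola, center (6, -10), transverse axis vertical; a² = 16, b² = 20.
Latus rectum length = 2b²/a = 2·20/4 = 10.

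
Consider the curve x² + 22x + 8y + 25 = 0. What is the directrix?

y = 14

Only x is squared. Complete the square in x: (x + 11)² = -8(y - 12).
Vertex (-11, 12); 4p = -8 so p = -2. Opens down.
Directrix is the horizontal line y = k − p = 12 − (-2) = 14.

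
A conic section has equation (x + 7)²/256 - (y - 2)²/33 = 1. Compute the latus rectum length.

Center (-7, 2). The positive term is the x-term, so the transverse axis is horizontal; a² = 256, b² = 33.
Latus rectum length = 2b²/a = 2·33/16 = 33/8.

33/8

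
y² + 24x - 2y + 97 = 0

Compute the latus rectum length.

Only y is squared. Complete the square in y: (y - 1)² = -24(x + 4).
Vertex (-4, 1); 4p = -24 so p = -6. Opens left.
Latus rectum length = |4p| = 24.

24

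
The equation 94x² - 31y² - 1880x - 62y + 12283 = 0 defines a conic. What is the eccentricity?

Group the x- and y-terms: 94(x² - 20x) -31(y² + 2y) = -12283
94(x - 10)² -31(y + 1)² = -12283 + 9400 - 31 = -2914
Divide by -2914: (y + 1)²/94 - (x - 10)²/31 = 1
Hyperbola, center (10, -1), transverse axis vertical; a² = 94, b² = 31.
c² = a² + b² = 125, so c = 5√5.
e = c/a = 5√5/√94 = 5√470/94.

e = 5√470/94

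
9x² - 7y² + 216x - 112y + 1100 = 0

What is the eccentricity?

e = 4/3

Group: 9(x² + 24x) -7(y² + 16y) = -1100
Complete the square: 9(x + 12)² -7(y + 8)² = -1100 + 1296 - 448 = -252
Divide through by -252 to get (y + 8)²/36 - (x + 12)²/28 = 1.
Hyperbola, center (-12, -8), transverse axis vertical; a² = 36, b² = 28.
c² = a² + b² = 64, so c = 8.
e = c/a = 8/6 = 4/3.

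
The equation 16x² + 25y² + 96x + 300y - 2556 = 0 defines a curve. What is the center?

Collect terms: 16(x² + 6x) + 25(y² + 12y) = 2556
16(x + 3)² + 25(y + 6)² = 2556 + 144 + 900 = 3600
Divide by 3600: (x + 3)²/225 + (y + 6)²/144 = 1
Ellipse with center (-3, -6).

(-3, -6)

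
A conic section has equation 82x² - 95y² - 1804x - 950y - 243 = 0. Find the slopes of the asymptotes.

√7790/95 and -√7790/95

Collect terms: 82(x² - 22x) -95(y² + 10y) = 243
Completing the square gives 82(x - 11)² -95(y + 5)² = 243 + 9922 - 2375 = 7790.
Divide through by 7790 to get (x - 11)²/95 - (y + 5)²/82 = 1.
Hyperbola, center (11, -5), transverse axis horizontal; a² = 95, b² = 82.
For a horizontal hyperbola the asymptotes have slope ±b/a.
Here that is ±√82/√95 = ±√7790/95.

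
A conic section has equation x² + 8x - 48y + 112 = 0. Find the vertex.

(-4, 2)

Only x is squared. Complete the square in x: (x + 4)² = 48(y - 2).
Vertex (-4, 2); 4p = 48 so p = 12. Opens up.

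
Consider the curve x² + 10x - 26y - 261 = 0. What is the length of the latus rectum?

26

Only x is squared. Complete the square in x: (x + 5)² = 26(y + 11).
Vertex (-5, -11); 4p = 26 so p = 13/2. Opens up.
Latus rectum length = |4p| = 26.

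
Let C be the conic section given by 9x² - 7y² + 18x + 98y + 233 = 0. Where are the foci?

Collect terms: 9(x² + 2x) -7(y² - 14y) = -233
9(x + 1)² -7(y - 7)² = -233 + 9 - 343 = -567
Divide through by -567 to get (y - 7)²/81 - (x + 1)²/63 = 1.
Hyperbola, center (-1, 7), transverse axis vertical; a² = 81, b² = 63.
c² = a² + b² = 81 + 63 = 144, so c = 12.
Foci lie on the vertical axis through the center: (h, k ± c).

(-1, -5) and (-1, 19)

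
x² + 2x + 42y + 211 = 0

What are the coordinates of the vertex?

Only x is squared. Complete the square in x: (x + 1)² = -42(y + 5).
Vertex (-1, -5); 4p = -42 so p = -21/2. Opens down.

(-1, -5)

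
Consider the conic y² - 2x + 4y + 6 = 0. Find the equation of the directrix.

x = 1/2

Only y is squared. Complete the square in y: (y + 2)² = 2(x - 1).
Vertex (1, -2); 4p = 2 so p = 1/2. Opens right.
Directrix is the vertical line x = h − p = 1 − (1/2) = 1/2.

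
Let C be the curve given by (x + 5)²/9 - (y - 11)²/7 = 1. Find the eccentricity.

e = 4/3

Center (-5, 11). The positive term is the x-term, so the transverse axis is horizontal; a² = 9, b² = 7.
c² = a² + b² = 16, so c = 4.
e = c/a = 4/3.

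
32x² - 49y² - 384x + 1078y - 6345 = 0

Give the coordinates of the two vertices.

Collect terms: 32(x² - 12x) -49(y² - 22y) = 6345
Complete the square in x and y: 32(x - 6)² -49(y - 11)² = 6345 + 1152 - 5929 = 1568
Dividing both sides by 1568: (x - 6)²/49 - (y - 11)²/32 = 1
Hyperbola, center (6, 11), transverse axis horizontal; a² = 49, b² = 32.
a = 7. Vertices at (h ± a, k).

(-1, 11) and (13, 11)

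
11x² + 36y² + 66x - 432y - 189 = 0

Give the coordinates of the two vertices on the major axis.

Group the x- and y-terms: 11(x² + 6x) + 36(y² - 12y) = 189
Complete the square: 11(x + 3)² + 36(y - 6)² = 189 + 99 + 1296 = 1584
Divide through by 1584 to get (x + 3)²/144 + (y - 6)²/44 = 1.
Ellipse, center (-3, 6), major axis horizontal; a² = 144, b² = 44.
a = 12. Vertices at (h ± a, k).

(-15, 6) and (9, 6)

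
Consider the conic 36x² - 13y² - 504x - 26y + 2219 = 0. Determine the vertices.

(7, -7) and (7, 5)

Group: 36(x² - 14x) -13(y² + 2y) = -2219
Complete the square: 36(x - 7)² -13(y + 1)² = -2219 + 1764 - 13 = -468
Divide through by -468 to get (y + 1)²/36 - (x - 7)²/13 = 1.
Hyperbola, center (7, -1), transverse axis vertical; a² = 36, b² = 13.
a = 6. Vertices at (h, k ± a).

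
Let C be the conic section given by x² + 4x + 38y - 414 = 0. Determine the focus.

(-2, 3/2)

Only x is squared. Complete the square in x: (x + 2)² = -38(y - 11).
Vertex (-2, 11); 4p = -38 so p = -19/2. Opens down.
Focus is p units from the vertex along the axis: (h, k + p).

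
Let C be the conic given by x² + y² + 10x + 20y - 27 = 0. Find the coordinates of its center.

Group the x- and y-terms: (x² + 10x) + (y² + 20y) = 27
(x + 5)² + (y + 10)² = 27 + 25 + 100 = 152
So (x + 5)² + (y + 10)² = 152.
Circle centered at (-5, -10) with r² = 152.

(-5, -10)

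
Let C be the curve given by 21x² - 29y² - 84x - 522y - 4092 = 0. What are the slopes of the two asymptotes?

√609/29 and -√609/29

Group: 21(x² - 4x) -29(y² + 18y) = 4092
Complete the square: 21(x - 2)² -29(y + 9)² = 4092 + 84 - 2349 = 1827
Divide by 1827: (x - 2)²/87 - (y + 9)²/63 = 1
Hyperbola, center (2, -9), transverse axis horizontal; a² = 87, b² = 63.
For a horizontal hyperbola the asymptotes have slope ±b/a.
Here that is ±3√7/√87 = ±√609/29.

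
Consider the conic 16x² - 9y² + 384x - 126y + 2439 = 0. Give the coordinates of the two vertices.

(-12, -15) and (-12, 1)

16(x² + 24x) -9(y² + 14y) = -2439
Completing the square gives 16(x + 12)² -9(y + 7)² = -2439 + 2304 - 441 = -576.
Divide by -576: (y + 7)²/64 - (x + 12)²/36 = 1
Hyperbola, center (-12, -7), transverse axis vertical; a² = 64, b² = 36.
a = 8. Vertices at (h, k ± a).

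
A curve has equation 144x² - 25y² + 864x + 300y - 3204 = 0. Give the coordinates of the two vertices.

(-8, 6) and (2, 6)

Group: 144(x² + 6x) -25(y² - 12y) = 3204
Complete the square: 144(x + 3)² -25(y - 6)² = 3204 + 1296 - 900 = 3600
Dividing both sides by 3600: (x + 3)²/25 - (y - 6)²/144 = 1
Hyperbola, center (-3, 6), transverse axis horizontal; a² = 25, b² = 144.
a = 5. Vertices at (h ± a, k).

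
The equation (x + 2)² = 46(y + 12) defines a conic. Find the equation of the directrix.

Vertex (-2, -12); 4p = 46 so p = 23/2. Opens up.
Directrix is the horizontal line y = k − p = -12 − (23/2) = -47/2.

y = -47/2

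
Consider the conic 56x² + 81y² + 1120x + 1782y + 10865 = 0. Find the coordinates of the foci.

(-15, -11) and (-5, -11)

Group the x- and y-terms: 56(x² + 20x) + 81(y² + 22y) = -10865
Complete the square: 56(x + 10)² + 81(y + 11)² = -10865 + 5600 + 9801 = 4536
Divide through by 4536 to get (x + 10)²/81 + (y + 11)²/56 = 1.
Ellipse, center (-10, -11), major axis horizontal; a² = 81, b² = 56.
c² = a² - b² = 81 - 56 = 25, so c = 5.
Foci lie on the horizontal axis through the center: (h ± c, k).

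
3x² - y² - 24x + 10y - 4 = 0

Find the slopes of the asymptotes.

√3 and -√3

Collect terms: 3(x² - 8x) -(y² - 10y) = 4
3(x - 4)² -(y - 5)² = 4 + 48 - 25 = 27
Divide through by 27 to get (x - 4)²/9 - (y - 5)²/27 = 1.
Hyperbola, center (4, 5), transverse axis horizontal; a² = 9, b² = 27.
For a horizontal hyperbola the asymptotes have slope ±b/a.
Here that is ±3√3/3 = ±√3.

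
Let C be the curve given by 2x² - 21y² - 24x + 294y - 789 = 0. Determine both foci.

Collect terms: 2(x² - 12x) -21(y² - 14y) = 789
2(x - 6)² -21(y - 7)² = 789 + 72 - 1029 = -168
Dividing both sides by -168: (y - 7)²/8 - (x - 6)²/84 = 1
Hyperbola, center (6, 7), transverse axis vertical; a² = 8, b² = 84.
c² = a² + b² = 8 + 84 = 92, so c = 2√23.
Foci lie on the vertical axis through the center: (h, k ± c).

(6, 7 - 2√23) and (6, 7 + 2√23)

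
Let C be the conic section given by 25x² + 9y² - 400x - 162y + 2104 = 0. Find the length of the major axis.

Collect terms: 25(x² - 16x) + 9(y² - 18y) = -2104
Complete the square in x and y: 25(x - 8)² + 9(y - 9)² = -2104 + 1600 + 729 = 225
Divide by 225: (x - 8)²/9 + (y - 9)²/25 = 1
Ellipse, center (8, 9), major axis vertical; a² = 25, b² = 9.
a² = 25 so a = 5; the major axis has length 2a = 10.

10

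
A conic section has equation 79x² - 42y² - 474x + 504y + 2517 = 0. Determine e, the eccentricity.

Group: 79(x² - 6x) -42(y² - 12y) = -2517
79(x - 3)² -42(y - 6)² = -2517 + 711 - 1512 = -3318
Dividing both sides by -3318: (y - 6)²/79 - (x - 3)²/42 = 1
Hyperbola, center (3, 6), transverse axis vertical; a² = 79, b² = 42.
c² = a² + b² = 121, so c = 11.
e = c/a = 11/√79 = 11√79/79.

e = 11√79/79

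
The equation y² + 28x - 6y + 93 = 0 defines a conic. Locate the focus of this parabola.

(-10, 3)

Only y is squared. Complete the square in y: (y - 3)² = -28(x + 3).
Vertex (-3, 3); 4p = -28 so p = -7. Opens left.
Focus is p units from the vertex along the axis: (h + p, k).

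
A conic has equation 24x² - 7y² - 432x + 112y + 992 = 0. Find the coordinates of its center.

(9, 8)

Collect terms: 24(x² - 18x) -7(y² - 16y) = -992
Complete the square in x and y: 24(x - 9)² -7(y - 8)² = -992 + 1944 - 448 = 504
Dividing both sides by 504: (x - 9)²/21 - (y - 8)²/72 = 1
Hyperbola with center (9, 8).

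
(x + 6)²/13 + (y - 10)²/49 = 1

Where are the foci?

Center (-6, 10). The larger denominator 49 sits under the y-term, so the major axis is vertical; a² = 49, b² = 13.
c² = a² - b² = 49 - 13 = 36, so c = 6.
Foci lie on the vertical axis through the center: (h, k ± c).

(-6, 4) and (-6, 16)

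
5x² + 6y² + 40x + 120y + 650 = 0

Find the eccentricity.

Rearranging, 5(x² + 8x) + 6(y² + 20y) = -650.
Complete the square: 5(x + 4)² + 6(y + 10)² = -650 + 80 + 600 = 30
Divide through by 30 to get (x + 4)²/6 + (y + 10)²/5 = 1.
Ellipse, center (-4, -10), major axis horizontal; a² = 6, b² = 5.
c² = a² - b² = 1, so c = 1.
e = c/a = 1/√6 = √6/6.

e = √6/6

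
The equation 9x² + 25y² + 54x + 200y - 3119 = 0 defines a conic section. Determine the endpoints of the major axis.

Group: 9(x² + 6x) + 25(y² + 8y) = 3119
9(x + 3)² + 25(y + 4)² = 3119 + 81 + 400 = 3600
Divide through by 3600 to get (x + 3)²/400 + (y + 4)²/144 = 1.
Ellipse, center (-3, -4), major axis horizontal; a² = 400, b² = 144.
a = 20. Vertices at (h ± a, k).

(-23, -4) and (17, -4)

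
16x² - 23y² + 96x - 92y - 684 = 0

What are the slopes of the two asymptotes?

4√23/23 and -4√23/23

Rearranging, 16(x² + 6x) -23(y² + 4y) = 684.
Complete the square in x and y: 16(x + 3)² -23(y + 2)² = 684 + 144 - 92 = 736
Divide through by 736 to get (x + 3)²/46 - (y + 2)²/32 = 1.
Hyperbola, center (-3, -2), transverse axis horizontal; a² = 46, b² = 32.
For a horizontal hyperbola the asymptotes have slope ±b/a.
Here that is ±4√2/√46 = ±4√23/23.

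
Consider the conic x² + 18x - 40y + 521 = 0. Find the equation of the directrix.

y = 1

Only x is squared. Complete the square in x: (x + 9)² = 40(y - 11).
Vertex (-9, 11); 4p = 40 so p = 10. Opens up.
Directrix is the horizontal line y = k − p = 11 − (10) = 1.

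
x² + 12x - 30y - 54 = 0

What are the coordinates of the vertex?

(-6, -3)

Only x is squared. Complete the square in x: (x + 6)² = 30(y + 3).
Vertex (-6, -3); 4p = 30 so p = 15/2. Opens up.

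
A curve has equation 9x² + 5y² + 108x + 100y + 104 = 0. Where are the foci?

Collect terms: 9(x² + 12x) + 5(y² + 20y) = -104
Completing the square gives 9(x + 6)² + 5(y + 10)² = -104 + 324 + 500 = 720.
Divide through by 720 to get (x + 6)²/80 + (y + 10)²/144 = 1.
Ellipse, center (-6, -10), major axis vertical; a² = 144, b² = 80.
c² = a² - b² = 144 - 80 = 64, so c = 8.
Foci lie on the vertical axis through the center: (h, k ± c).

(-6, -18) and (-6, -2)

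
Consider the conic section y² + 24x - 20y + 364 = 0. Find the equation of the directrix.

Only y is squared. Complete the square in y: (y - 10)² = -24(x + 11).
Vertex (-11, 10); 4p = -24 so p = -6. Opens left.
Directrix is the vertical line x = h − p = -11 − (-6) = -5.

x = -5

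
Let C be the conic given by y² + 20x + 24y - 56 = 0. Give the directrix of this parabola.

x = 15

Only y is squared. Complete the square in y: (y + 12)² = -20(x - 10).
Vertex (10, -12); 4p = -20 so p = -5. Opens left.
Directrix is the vertical line x = h − p = 10 − (-5) = 15.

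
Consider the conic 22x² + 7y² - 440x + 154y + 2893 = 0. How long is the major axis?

Group: 22(x² - 20x) + 7(y² + 22y) = -2893
Completing the square gives 22(x - 10)² + 7(y + 11)² = -2893 + 2200 + 847 = 154.
Divide through by 154 to get (x - 10)²/7 + (y + 11)²/22 = 1.
Ellipse, center (10, -11), major axis vertical; a² = 22, b² = 7.
a² = 22 so a = √22; the major axis has length 2a = 2√22.

2√22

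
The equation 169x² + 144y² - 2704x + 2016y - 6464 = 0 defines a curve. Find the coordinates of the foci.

(8, -12) and (8, -2)

Collect terms: 169(x² - 16x) + 144(y² + 14y) = 6464
Completing the square gives 169(x - 8)² + 144(y + 7)² = 6464 + 10816 + 7056 = 24336.
Divide through by 24336 to get (x - 8)²/144 + (y + 7)²/169 = 1.
Ellipse, center (8, -7), major axis vertical; a² = 169, b² = 144.
c² = a² - b² = 169 - 144 = 25, so c = 5.
Foci lie on the vertical axis through the center: (h, k ± c).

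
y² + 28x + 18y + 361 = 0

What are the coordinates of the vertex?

Only y is squared. Complete the square in y: (y + 9)² = -28(x + 10).
Vertex (-10, -9); 4p = -28 so p = -7. Opens left.

(-10, -9)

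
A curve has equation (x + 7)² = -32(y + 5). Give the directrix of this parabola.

y = 3

Vertex (-7, -5); 4p = -32 so p = -8. Opens down.
Directrix is the horizontal line y = k − p = -5 − (-8) = 3.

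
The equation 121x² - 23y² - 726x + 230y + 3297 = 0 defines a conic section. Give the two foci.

(3, -7) and (3, 17)

Rearranging, 121(x² - 6x) -23(y² - 10y) = -3297.
Complete the square: 121(x - 3)² -23(y - 5)² = -3297 + 1089 - 575 = -2783
Divide by -2783: (y - 5)²/121 - (x - 3)²/23 = 1
Hyperbola, center (3, 5), transverse axis vertical; a² = 121, b² = 23.
c² = a² + b² = 121 + 23 = 144, so c = 12.
Foci lie on the vertical axis through the center: (h, k ± c).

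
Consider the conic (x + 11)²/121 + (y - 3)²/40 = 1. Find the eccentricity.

e = 9/11

Center (-11, 3). The larger denominator 121 sits under the x-term, so the major axis is horizontal; a² = 121, b² = 40.
c² = a² - b² = 81, so c = 9.
e = c/a = 9/11.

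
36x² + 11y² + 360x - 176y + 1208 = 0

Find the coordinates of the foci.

(-5, 3) and (-5, 13)

Group the x- and y-terms: 36(x² + 10x) + 11(y² - 16y) = -1208
Complete the square: 36(x + 5)² + 11(y - 8)² = -1208 + 900 + 704 = 396
Divide by 396: (x + 5)²/11 + (y - 8)²/36 = 1
Ellipse, center (-5, 8), major axis vertical; a² = 36, b² = 11.
c² = a² - b² = 36 - 11 = 25, so c = 5.
Foci lie on the vertical axis through the center: (h, k ± c).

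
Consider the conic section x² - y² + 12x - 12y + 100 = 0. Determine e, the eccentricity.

Group: (x² + 12x) -(y² + 12y) = -100
Completing the square gives (x + 6)² -(y + 6)² = -100 + 36 - 36 = -100.
Divide by -100: (y + 6)²/100 - (x + 6)²/100 = 1
Hyperbola, center (-6, -6), transverse axis vertical; a² = 100, b² = 100.
c² = a² + b² = 200, so c = 10√2.
e = c/a = 10√2/10 = √2.

e = √2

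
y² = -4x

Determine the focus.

Vertex (0, 0); 4p = -4 so p = -1. Opens left.
Focus is p units from the vertex along the axis: (h + p, k).

(-1, 0)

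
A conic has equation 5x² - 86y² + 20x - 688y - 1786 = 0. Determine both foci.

Group: 5(x² + 4x) -86(y² + 8y) = 1786
Completing the square gives 5(x + 2)² -86(y + 4)² = 1786 + 20 - 1376 = 430.
Divide by 430: (x + 2)²/86 - (y + 4)²/5 = 1
Hyperbola, center (-2, -4), transverse axis horizontal; a² = 86, b² = 5.
c² = a² + b² = 86 + 5 = 91, so c = √91.
Foci lie on the horizontal axis through the center: (h ± c, k).

(-2 - √91, -4) and (-2 + √91, -4)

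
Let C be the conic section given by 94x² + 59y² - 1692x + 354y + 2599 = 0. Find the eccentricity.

94(x² - 18x) + 59(y² + 6y) = -2599
Completing the square gives 94(x - 9)² + 59(y + 3)² = -2599 + 7614 + 531 = 5546.
Divide by 5546: (x - 9)²/59 + (y + 3)²/94 = 1
Ellipse, center (9, -3), major axis vertical; a² = 94, b² = 59.
c² = a² - b² = 35, so c = √35.
e = c/a = √35/√94 = √3290/94.

e = √3290/94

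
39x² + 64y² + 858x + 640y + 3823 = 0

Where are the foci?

39(x² + 22x) + 64(y² + 10y) = -3823
Completing the square gives 39(x + 11)² + 64(y + 5)² = -3823 + 4719 + 1600 = 2496.
Dividing both sides by 2496: (x + 11)²/64 + (y + 5)²/39 = 1
Ellipse, center (-11, -5), major axis horizontal; a² = 64, b² = 39.
c² = a² - b² = 64 - 39 = 25, so c = 5.
Foci lie on the horizontal axis through the center: (h ± c, k).

(-16, -5) and (-6, -5)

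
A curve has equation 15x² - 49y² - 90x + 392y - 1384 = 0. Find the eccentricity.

e = 8/7

Collect terms: 15(x² - 6x) -49(y² - 8y) = 1384
Complete the square: 15(x - 3)² -49(y - 4)² = 1384 + 135 - 784 = 735
Divide through by 735 to get (x - 3)²/49 - (y - 4)²/15 = 1.
Hyperbola, center (3, 4), transverse axis horizontal; a² = 49, b² = 15.
c² = a² + b² = 64, so c = 8.
e = c/a = 8/7.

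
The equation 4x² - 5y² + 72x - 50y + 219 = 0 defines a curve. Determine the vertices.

(-9, -7) and (-9, -3)

Collect terms: 4(x² + 18x) -5(y² + 10y) = -219
Completing the square gives 4(x + 9)² -5(y + 5)² = -219 + 324 - 125 = -20.
Dividing both sides by -20: (y + 5)²/4 - (x + 9)²/5 = 1
Hyperbola, center (-9, -5), transverse axis vertical; a² = 4, b² = 5.
a = 2. Vertices at (h, k ± a).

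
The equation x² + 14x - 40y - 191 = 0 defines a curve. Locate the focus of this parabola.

(-7, 4)

Only x is squared. Complete the square in x: (x + 7)² = 40(y + 6).
Vertex (-7, -6); 4p = 40 so p = 10. Opens up.
Focus is p units from the vertex along the axis: (h, k + p).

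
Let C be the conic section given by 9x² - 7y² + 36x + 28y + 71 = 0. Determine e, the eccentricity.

Group the x- and y-terms: 9(x² + 4x) -7(y² - 4y) = -71
Completing the square gives 9(x + 2)² -7(y - 2)² = -71 + 36 - 28 = -63.
Dividing both sides by -63: (y - 2)²/9 - (x + 2)²/7 = 1
Hyperbola, center (-2, 2), transverse axis vertical; a² = 9, b² = 7.
c² = a² + b² = 16, so c = 4.
e = c/a = 4/3.

e = 4/3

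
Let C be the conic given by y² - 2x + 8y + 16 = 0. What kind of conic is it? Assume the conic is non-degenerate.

parabola

No xy term. Coefficients of x² and y² are A = 0, C = 1.
Exactly one squared variable ⇒ parabola.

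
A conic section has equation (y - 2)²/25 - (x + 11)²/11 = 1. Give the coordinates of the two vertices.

Center (-11, 2). The positive term is the y-term, so the transverse axis is vertical; a² = 25, b² = 11.
a = 5. Vertices at (h, k ± a).

(-11, -3) and (-11, 7)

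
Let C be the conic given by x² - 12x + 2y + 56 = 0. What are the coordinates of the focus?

Only x is squared. Complete the square in x: (x - 6)² = -2(y + 10).
Vertex (6, -10); 4p = -2 so p = -1/2. Opens down.
Focus is p units from the vertex along the axis: (h, k + p).

(6, -21/2)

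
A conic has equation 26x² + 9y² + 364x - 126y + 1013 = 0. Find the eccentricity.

Rearranging, 26(x² + 14x) + 9(y² - 14y) = -1013.
Complete the square in x and y: 26(x + 7)² + 9(y - 7)² = -1013 + 1274 + 441 = 702
Divide by 702: (x + 7)²/27 + (y - 7)²/78 = 1
Ellipse, center (-7, 7), major axis vertical; a² = 78, b² = 27.
c² = a² - b² = 51, so c = √51.
e = c/a = √51/√78 = √442/26.

e = √442/26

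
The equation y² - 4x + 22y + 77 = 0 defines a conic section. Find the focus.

(-10, -11)

Only y is squared. Complete the square in y: (y + 11)² = 4(x + 11).
Vertex (-11, -11); 4p = 4 so p = 1. Opens right.
Focus is p units from the vertex along the axis: (h + p, k).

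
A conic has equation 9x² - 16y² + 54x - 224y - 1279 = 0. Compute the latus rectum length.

9

Rearranging, 9(x² + 6x) -16(y² + 14y) = 1279.
Complete the square in x and y: 9(x + 3)² -16(y + 7)² = 1279 + 81 - 784 = 576
Divide through by 576 to get (x + 3)²/64 - (y + 7)²/36 = 1.
Hyperbola, center (-3, -7), transverse axis horizontal; a² = 64, b² = 36.
Latus rectum length = 2b²/a = 2·36/8 = 9.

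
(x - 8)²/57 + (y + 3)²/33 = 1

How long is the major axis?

2√57

Center (8, -3). The larger denominator 57 sits under the x-term, so the major axis is horizontal; a² = 57, b² = 33.
a² = 57 so a = √57; the major axis has length 2a = 2√57.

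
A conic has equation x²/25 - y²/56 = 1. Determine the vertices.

(-5, 0) and (5, 0)

Center (0, 0). The positive term is the x-term, so the transverse axis is horizontal; a² = 25, b² = 56.
a = 5. Vertices at (h ± a, k).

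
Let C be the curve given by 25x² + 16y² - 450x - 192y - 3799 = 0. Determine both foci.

25(x² - 18x) + 16(y² - 12y) = 3799
Complete the square: 25(x - 9)² + 16(y - 6)² = 3799 + 2025 + 576 = 6400
Divide through by 6400 to get (x - 9)²/256 + (y - 6)²/400 = 1.
Ellipse, center (9, 6), major axis vertical; a² = 400, b² = 256.
c² = a² - b² = 400 - 256 = 144, so c = 12.
Foci lie on the vertical axis through the center: (h, k ± c).

(9, -6) and (9, 18)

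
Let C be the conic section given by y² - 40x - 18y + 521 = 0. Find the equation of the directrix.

Only y is squared. Complete the square in y: (y - 9)² = 40(x - 11).
Vertex (11, 9); 4p = 40 so p = 10. Opens right.
Directrix is the vertical line x = h − p = 11 − (10) = 1.

x = 1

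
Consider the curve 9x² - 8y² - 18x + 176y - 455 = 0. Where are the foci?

(1, 11 - √119) and (1, 11 + √119)

Group: 9(x² - 2x) -8(y² - 22y) = 455
Completing the square gives 9(x - 1)² -8(y - 11)² = 455 + 9 - 968 = -504.
Dividing both sides by -504: (y - 11)²/63 - (x - 1)²/56 = 1
Hyperbola, center (1, 11), transverse axis vertical; a² = 63, b² = 56.
c² = a² + b² = 63 + 56 = 119, so c = √119.
Foci lie on the vertical axis through the center: (h, k ± c).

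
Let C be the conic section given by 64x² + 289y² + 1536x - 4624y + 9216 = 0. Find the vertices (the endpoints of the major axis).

(-29, 8) and (5, 8)

Rearranging, 64(x² + 24x) + 289(y² - 16y) = -9216.
64(x + 12)² + 289(y - 8)² = -9216 + 9216 + 18496 = 18496
Divide through by 18496 to get (x + 12)²/289 + (y - 8)²/64 = 1.
Ellipse, center (-12, 8), major axis horizontal; a² = 289, b² = 64.
a = 17. Vertices at (h ± a, k).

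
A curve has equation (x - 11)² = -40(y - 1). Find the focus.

Vertex (11, 1); 4p = -40 so p = -10. Opens down.
Focus is p units from the vertex along the axis: (h, k + p).

(11, -9)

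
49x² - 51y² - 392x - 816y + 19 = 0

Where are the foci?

(4, -18) and (4, 2)

49(x² - 8x) -51(y² + 16y) = -19
Complete the square in x and y: 49(x - 4)² -51(y + 8)² = -19 + 784 - 3264 = -2499
Dividing both sides by -2499: (y + 8)²/49 - (x - 4)²/51 = 1
Hyperbola, center (4, -8), transverse axis vertical; a² = 49, b² = 51.
c² = a² + b² = 49 + 51 = 100, so c = 10.
Foci lie on the vertical axis through the center: (h, k ± c).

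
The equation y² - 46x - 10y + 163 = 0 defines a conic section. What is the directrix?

Only y is squared. Complete the square in y: (y - 5)² = 46(x - 3).
Vertex (3, 5); 4p = 46 so p = 23/2. Opens right.
Directrix is the vertical line x = h − p = 3 − (23/2) = -17/2.

x = -17/2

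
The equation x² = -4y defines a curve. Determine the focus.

(0, -1)

Vertex (0, 0); 4p = -4 so p = -1. Opens down.
Focus is p units from the vertex along the axis: (h, k + p).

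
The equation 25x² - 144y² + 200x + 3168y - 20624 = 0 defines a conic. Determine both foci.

Rearranging, 25(x² + 8x) -144(y² - 22y) = 20624.
25(x + 4)² -144(y - 11)² = 20624 + 400 - 17424 = 3600
Divide through by 3600 to get (x + 4)²/144 - (y - 11)²/25 = 1.
Hyperbola, center (-4, 11), transverse axis horizontal; a² = 144, b² = 25.
c² = a² + b² = 144 + 25 = 169, so c = 13.
Foci lie on the horizontal axis through the center: (h ± c, k).

(-17, 11) and (9, 11)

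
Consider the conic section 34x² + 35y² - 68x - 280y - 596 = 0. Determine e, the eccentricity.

Group the x- and y-terms: 34(x² - 2x) + 35(y² - 8y) = 596
Complete the square in x and y: 34(x - 1)² + 35(y - 4)² = 596 + 34 + 560 = 1190
Divide by 1190: (x - 1)²/35 + (y - 4)²/34 = 1
Ellipse, center (1, 4), major axis horizontal; a² = 35, b² = 34.
c² = a² - b² = 1, so c = 1.
e = c/a = 1/√35 = √35/35.

e = √35/35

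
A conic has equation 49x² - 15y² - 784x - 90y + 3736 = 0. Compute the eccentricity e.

e = 8/7

Collect terms: 49(x² - 16x) -15(y² + 6y) = -3736
Complete the square in x and y: 49(x - 8)² -15(y + 3)² = -3736 + 3136 - 135 = -735
Divide by -735: (y + 3)²/49 - (x - 8)²/15 = 1
Hyperbola, center (8, -3), transverse axis vertical; a² = 49, b² = 15.
c² = a² + b² = 64, so c = 8.
e = c/a = 8/7.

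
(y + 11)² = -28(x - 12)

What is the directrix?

x = 19

Vertex (12, -11); 4p = -28 so p = -7. Opens left.
Directrix is the vertical line x = h − p = 12 − (-7) = 19.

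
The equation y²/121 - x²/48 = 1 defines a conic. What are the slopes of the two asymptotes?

Center (0, 0). The positive term is the y-term, so the transverse axis is vertical; a² = 121, b² = 48.
For a vertical hyperbola the asymptotes have slope ±a/b.
Here that is ±11/4√3 = ±11√3/12.

11√3/12 and -11√3/12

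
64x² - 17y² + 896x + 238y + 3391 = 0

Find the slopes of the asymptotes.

Rearranging, 64(x² + 14x) -17(y² - 14y) = -3391.
Completing the square gives 64(x + 7)² -17(y - 7)² = -3391 + 3136 - 833 = -1088.
Dividing both sides by -1088: (y - 7)²/64 - (x + 7)²/17 = 1
Hyperbola, center (-7, 7), transverse axis vertical; a² = 64, b² = 17.
For a vertical hyperbola the asymptotes have slope ±a/b.
Here that is ±8/√17 = ±8√17/17.

8√17/17 and -8√17/17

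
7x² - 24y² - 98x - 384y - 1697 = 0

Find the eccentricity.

Rearranging, 7(x² - 14x) -24(y² + 16y) = 1697.
Complete the square: 7(x - 7)² -24(y + 8)² = 1697 + 343 - 1536 = 504
Divide by 504: (x - 7)²/72 - (y + 8)²/21 = 1
Hyperbola, center (7, -8), transverse axis horizontal; a² = 72, b² = 21.
c² = a² + b² = 93, so c = √93.
e = c/a = √93/6√2 = √186/12.

e = √186/12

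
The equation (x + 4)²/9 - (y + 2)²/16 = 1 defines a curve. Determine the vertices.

Center (-4, -2). The positive term is the x-term, so the transverse axis is horizontal; a² = 9, b² = 16.
a = 3. Vertices at (h ± a, k).

(-7, -2) and (-1, -2)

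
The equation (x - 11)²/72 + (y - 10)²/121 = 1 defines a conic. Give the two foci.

Center (11, 10). The larger denominator 121 sits under the y-term, so the major axis is vertical; a² = 121, b² = 72.
c² = a² - b² = 121 - 72 = 49, so c = 7.
Foci lie on the vertical axis through the center: (h, k ± c).

(11, 3) and (11, 17)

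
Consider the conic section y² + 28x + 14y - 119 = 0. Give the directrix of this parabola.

Only y is squared. Complete the square in y: (y + 7)² = -28(x - 6).
Vertex (6, -7); 4p = -28 so p = -7. Opens left.
Directrix is the vertical line x = h − p = 6 − (-7) = 13.

x = 13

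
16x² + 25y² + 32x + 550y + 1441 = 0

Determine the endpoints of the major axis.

Group: 16(x² + 2x) + 25(y² + 22y) = -1441
Completing the square gives 16(x + 1)² + 25(y + 11)² = -1441 + 16 + 3025 = 1600.
Divide through by 1600 to get (x + 1)²/100 + (y + 11)²/64 = 1.
Ellipse, center (-1, -11), major axis horizontal; a² = 100, b² = 64.
a = 10. Vertices at (h ± a, k).

(-11, -11) and (9, -11)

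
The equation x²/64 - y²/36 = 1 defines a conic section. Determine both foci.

(-10, 0) and (10, 0)

Center (0, 0). The positive term is the x-term, so the transverse axis is horizontal; a² = 64, b² = 36.
c² = a² + b² = 64 + 36 = 100, so c = 10.
Foci lie on the horizontal axis through the center: (h ± c, k).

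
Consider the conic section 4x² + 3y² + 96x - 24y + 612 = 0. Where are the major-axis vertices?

(-12, 2) and (-12, 6)

Group the x- and y-terms: 4(x² + 24x) + 3(y² - 8y) = -612
4(x + 12)² + 3(y - 4)² = -612 + 576 + 48 = 12
Divide by 12: (x + 12)²/3 + (y - 4)²/4 = 1
Ellipse, center (-12, 4), major axis vertical; a² = 4, b² = 3.
a = 2. Vertices at (h, k ± a).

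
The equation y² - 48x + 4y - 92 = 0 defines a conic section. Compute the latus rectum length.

Only y is squared. Complete the square in y: (y + 2)² = 48(x + 2).
Vertex (-2, -2); 4p = 48 so p = 12. Opens right.
Latus rectum length = |4p| = 48.

48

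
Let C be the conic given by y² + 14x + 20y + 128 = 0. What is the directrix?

x = 3/2

Only y is squared. Complete the square in y: (y + 10)² = -14(x + 2).
Vertex (-2, -10); 4p = -14 so p = -7/2. Opens left.
Directrix is the vertical line x = h − p = -2 − (-7/2) = 3/2.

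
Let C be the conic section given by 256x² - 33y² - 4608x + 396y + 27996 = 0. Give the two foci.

256(x² - 18x) -33(y² - 12y) = -27996
Completing the square gives 256(x - 9)² -33(y - 6)² = -27996 + 20736 - 1188 = -8448.
Dividing both sides by -8448: (y - 6)²/256 - (x - 9)²/33 = 1
Hyperbola, center (9, 6), transverse axis vertical; a² = 256, b² = 33.
c² = a² + b² = 256 + 33 = 289, so c = 17.
Foci lie on the vertical axis through the center: (h, k ± c).

(9, -11) and (9, 23)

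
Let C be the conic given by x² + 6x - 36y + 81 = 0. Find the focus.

Only x is squared. Complete the square in x: (x + 3)² = 36(y - 2).
Vertex (-3, 2); 4p = 36 so p = 9. Opens up.
Focus is p units from the vertex along the axis: (h, k + p).

(-3, 11)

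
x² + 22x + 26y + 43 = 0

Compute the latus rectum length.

26

Only x is squared. Complete the square in x: (x + 11)² = -26(y - 3).
Vertex (-11, 3); 4p = -26 so p = -13/2. Opens down.
Latus rectum length = |4p| = 26.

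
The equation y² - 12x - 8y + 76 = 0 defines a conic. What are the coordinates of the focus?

Only y is squared. Complete the square in y: (y - 4)² = 12(x - 5).
Vertex (5, 4); 4p = 12 so p = 3. Opens right.
Focus is p units from the vertex along the axis: (h + p, k).

(8, 4)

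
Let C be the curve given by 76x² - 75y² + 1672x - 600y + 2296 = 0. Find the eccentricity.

e = √453/15

76(x² + 22x) -75(y² + 8y) = -2296
Complete the square: 76(x + 11)² -75(y + 4)² = -2296 + 9196 - 1200 = 5700
Divide through by 5700 to get (x + 11)²/75 - (y + 4)²/76 = 1.
Hyperbola, center (-11, -4), transverse axis horizontal; a² = 75, b² = 76.
c² = a² + b² = 151, so c = √151.
e = c/a = √151/5√3 = √453/15.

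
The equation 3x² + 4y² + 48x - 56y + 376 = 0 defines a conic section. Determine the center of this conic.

3(x² + 16x) + 4(y² - 14y) = -376
Complete the square: 3(x + 8)² + 4(y - 7)² = -376 + 192 + 196 = 12
Divide through by 12 to get (x + 8)²/4 + (y - 7)²/3 = 1.
Ellipse with center (-8, 7).

(-8, 7)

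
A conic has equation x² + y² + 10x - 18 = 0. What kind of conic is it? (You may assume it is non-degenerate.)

No xy term. Coefficients of x² and y² are A = 1, C = 1.
A = C (same sign) ⇒ circle.

circle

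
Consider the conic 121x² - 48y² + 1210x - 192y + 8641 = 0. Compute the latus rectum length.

Rearranging, 121(x² + 10x) -48(y² + 4y) = -8641.
Complete the square in x and y: 121(x + 5)² -48(y + 2)² = -8641 + 3025 - 192 = -5808
Divide by -5808: (y + 2)²/121 - (x + 5)²/48 = 1
Hyperbola, center (-5, -2), transverse axis vertical; a² = 121, b² = 48.
Latus rectum length = 2b²/a = 2·48/11 = 96/11.

96/11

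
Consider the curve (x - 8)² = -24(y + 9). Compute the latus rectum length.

24

Vertex (8, -9); 4p = -24 so p = -6. Opens down.
Latus rectum length = |4p| = 24.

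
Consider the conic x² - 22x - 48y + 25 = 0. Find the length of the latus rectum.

Only x is squared. Complete the square in x: (x - 11)² = 48(y + 2).
Vertex (11, -2); 4p = 48 so p = 12. Opens up.
Latus rectum length = |4p| = 48.

48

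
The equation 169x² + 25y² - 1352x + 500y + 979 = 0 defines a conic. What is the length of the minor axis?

Collect terms: 169(x² - 8x) + 25(y² + 20y) = -979
169(x - 4)² + 25(y + 10)² = -979 + 2704 + 2500 = 4225
Divide through by 4225 to get (x - 4)²/25 + (y + 10)²/169 = 1.
Ellipse, center (4, -10), major axis vertical; a² = 169, b² = 25.
b² = 25 so b = 5; the minor axis has length 2b = 10.

10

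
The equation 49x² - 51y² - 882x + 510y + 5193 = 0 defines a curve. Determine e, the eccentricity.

e = 10/7

Group the x- and y-terms: 49(x² - 18x) -51(y² - 10y) = -5193
Complete the square: 49(x - 9)² -51(y - 5)² = -5193 + 3969 - 1275 = -2499
Dividing both sides by -2499: (y - 5)²/49 - (x - 9)²/51 = 1
Hyperbola, center (9, 5), transverse axis vertical; a² = 49, b² = 51.
c² = a² + b² = 100, so c = 10.
e = c/a = 10/7.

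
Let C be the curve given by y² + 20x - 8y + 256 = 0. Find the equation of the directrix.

Only y is squared. Complete the square in y: (y - 4)² = -20(x + 12).
Vertex (-12, 4); 4p = -20 so p = -5. Opens left.
Directrix is the vertical line x = h − p = -12 − (-5) = -7.

x = -7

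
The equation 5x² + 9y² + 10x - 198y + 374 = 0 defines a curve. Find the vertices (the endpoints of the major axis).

(-13, 11) and (11, 11)

5(x² + 2x) + 9(y² - 22y) = -374
Complete the square: 5(x + 1)² + 9(y - 11)² = -374 + 5 + 1089 = 720
Divide through by 720 to get (x + 1)²/144 + (y - 11)²/80 = 1.
Ellipse, center (-1, 11), major axis horizontal; a² = 144, b² = 80.
a = 12. Vertices at (h ± a, k).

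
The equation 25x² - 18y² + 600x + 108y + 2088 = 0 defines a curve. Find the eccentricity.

Group the x- and y-terms: 25(x² + 24x) -18(y² - 6y) = -2088
25(x + 12)² -18(y - 3)² = -2088 + 3600 - 162 = 1350
Divide by 1350: (x + 12)²/54 - (y - 3)²/75 = 1
Hyperbola, center (-12, 3), transverse axis horizontal; a² = 54, b² = 75.
c² = a² + b² = 129, so c = √129.
e = c/a = √129/3√6 = √86/6.

e = √86/6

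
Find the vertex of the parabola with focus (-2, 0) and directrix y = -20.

The vertex is the midpoint between the focus and the directrix along the axis of symmetry.
Axis is vertical (directrix is horizontal). Vertex y-coordinate = (0 + (-20))/2 = -10; x-coordinate = -2.

(-2, -10)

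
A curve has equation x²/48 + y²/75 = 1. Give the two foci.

Center (0, 0). The larger denominator 75 sits under the y-term, so the major axis is vertical; a² = 75, b² = 48.
c² = a² - b² = 75 - 48 = 27, so c = 3√3.
Foci lie on the vertical axis through the center: (h, k ± c).

(0, 0 - 3√3) and (0, 0 + 3√3)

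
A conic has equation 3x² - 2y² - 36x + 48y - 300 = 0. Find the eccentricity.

e = √10/2

Group: 3(x² - 12x) -2(y² - 24y) = 300
3(x - 6)² -2(y - 12)² = 300 + 108 - 288 = 120
Dividing both sides by 120: (x - 6)²/40 - (y - 12)²/60 = 1
Hyperbola, center (6, 12), transverse axis horizontal; a² = 40, b² = 60.
c² = a² + b² = 100, so c = 10.
e = c/a = 10/2√10 = √10/2.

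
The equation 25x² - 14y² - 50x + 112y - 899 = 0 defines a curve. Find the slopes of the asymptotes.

5√14/14 and -5√14/14

Group the x- and y-terms: 25(x² - 2x) -14(y² - 8y) = 899
Completing the square gives 25(x - 1)² -14(y - 4)² = 899 + 25 - 224 = 700.
Divide through by 700 to get (x - 1)²/28 - (y - 4)²/50 = 1.
Hyperbola, center (1, 4), transverse axis horizontal; a² = 28, b² = 50.
For a horizontal hyperbola the asymptotes have slope ±b/a.
Here that is ±5√2/2√7 = ±5√14/14.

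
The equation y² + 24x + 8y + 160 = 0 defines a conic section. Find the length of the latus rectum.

24

Only y is squared. Complete the square in y: (y + 4)² = -24(x + 6).
Vertex (-6, -4); 4p = -24 so p = -6. Opens left.
Latus rectum length = |4p| = 24.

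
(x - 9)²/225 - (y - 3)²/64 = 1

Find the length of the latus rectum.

Center (9, 3). The positive term is the x-term, so the transverse axis is horizontal; a² = 225, b² = 64.
Latus rectum length = 2b²/a = 2·64/15 = 128/15.

128/15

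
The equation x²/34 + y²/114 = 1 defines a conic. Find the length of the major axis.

Center (0, 0). The larger denominator 114 sits under the y-term, so the major axis is vertical; a² = 114, b² = 34.
a² = 114 so a = √114; the major axis has length 2a = 2√114.

2√114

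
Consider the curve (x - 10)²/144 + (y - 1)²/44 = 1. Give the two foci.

Center (10, 1). The larger denominator 144 sits under the x-term, so the major axis is horizontal; a² = 144, b² = 44.
c² = a² - b² = 144 - 44 = 100, so c = 10.
Foci lie on the horizontal axis through the center: (h ± c, k).

(0, 1) and (20, 1)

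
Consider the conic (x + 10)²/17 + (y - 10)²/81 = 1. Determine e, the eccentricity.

Center (-10, 10). The larger denominator 81 sits under the y-term, so the major axis is vertical; a² = 81, b² = 17.
c² = a² - b² = 64, so c = 8.
e = c/a = 8/9.

e = 8/9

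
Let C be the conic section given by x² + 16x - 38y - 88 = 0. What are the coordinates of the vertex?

(-8, -4)

Only x is squared. Complete the square in x: (x + 8)² = 38(y + 4).
Vertex (-8, -4); 4p = 38 so p = 19/2. Opens up.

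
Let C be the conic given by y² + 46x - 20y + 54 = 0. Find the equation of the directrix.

Only y is squared. Complete the square in y: (y - 10)² = -46(x - 1).
Vertex (1, 10); 4p = -46 so p = -23/2. Opens left.
Directrix is the vertical line x = h − p = 1 − (-23/2) = 25/2.

x = 25/2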